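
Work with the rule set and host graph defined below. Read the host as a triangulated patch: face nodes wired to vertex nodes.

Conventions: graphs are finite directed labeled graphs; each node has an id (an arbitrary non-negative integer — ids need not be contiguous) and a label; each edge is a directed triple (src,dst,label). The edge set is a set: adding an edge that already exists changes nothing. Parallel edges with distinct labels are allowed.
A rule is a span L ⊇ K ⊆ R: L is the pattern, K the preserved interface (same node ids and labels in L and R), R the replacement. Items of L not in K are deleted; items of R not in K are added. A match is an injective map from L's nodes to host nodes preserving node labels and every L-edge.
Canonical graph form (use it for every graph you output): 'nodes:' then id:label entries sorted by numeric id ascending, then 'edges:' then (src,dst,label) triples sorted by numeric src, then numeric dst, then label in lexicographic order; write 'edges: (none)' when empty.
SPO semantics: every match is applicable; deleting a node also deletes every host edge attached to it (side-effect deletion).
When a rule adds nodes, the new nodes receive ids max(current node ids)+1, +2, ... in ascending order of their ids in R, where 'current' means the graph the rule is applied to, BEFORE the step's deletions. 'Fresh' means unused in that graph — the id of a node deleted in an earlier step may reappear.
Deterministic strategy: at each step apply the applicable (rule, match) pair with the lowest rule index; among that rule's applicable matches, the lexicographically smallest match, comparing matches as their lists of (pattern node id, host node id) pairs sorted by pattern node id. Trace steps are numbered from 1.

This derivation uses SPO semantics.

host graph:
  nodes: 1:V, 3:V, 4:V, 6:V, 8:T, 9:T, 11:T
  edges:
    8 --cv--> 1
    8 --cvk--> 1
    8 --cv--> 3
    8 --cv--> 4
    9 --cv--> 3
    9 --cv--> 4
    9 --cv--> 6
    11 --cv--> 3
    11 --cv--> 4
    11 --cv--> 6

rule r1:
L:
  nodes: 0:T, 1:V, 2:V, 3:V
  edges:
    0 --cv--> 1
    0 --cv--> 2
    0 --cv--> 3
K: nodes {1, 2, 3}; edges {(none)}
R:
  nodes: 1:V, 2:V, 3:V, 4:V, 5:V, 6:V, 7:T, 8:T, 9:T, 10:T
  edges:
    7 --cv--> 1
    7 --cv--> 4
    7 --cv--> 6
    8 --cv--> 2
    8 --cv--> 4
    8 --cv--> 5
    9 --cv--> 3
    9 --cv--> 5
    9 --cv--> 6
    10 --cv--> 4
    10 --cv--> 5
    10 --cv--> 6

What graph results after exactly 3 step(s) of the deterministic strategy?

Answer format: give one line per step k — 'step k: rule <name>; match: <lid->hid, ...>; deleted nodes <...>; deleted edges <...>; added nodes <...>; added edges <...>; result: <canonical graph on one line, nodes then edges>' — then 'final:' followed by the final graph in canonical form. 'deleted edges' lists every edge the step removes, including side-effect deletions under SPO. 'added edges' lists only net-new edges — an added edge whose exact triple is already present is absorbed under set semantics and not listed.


step 1: rule r1; match: 0->8, 1->1, 2->3, 3->4; deleted nodes 8; deleted edges (8,1,cv); (8,1,cvk); (8,3,cv); (8,4,cv); added nodes 12, 13, 14, 15, 16, 17, 18; added edges (15,1,cv); (15,12,cv); (15,14,cv); (16,3,cv); (16,12,cv); (16,13,cv); (17,4,cv); (17,13,cv); (17,14,cv); (18,12,cv); (18,13,cv); (18,14,cv); result: nodes: 1:V, 3:V, 4:V, 6:V, 9:T, 11:T, 12:V, 13:V, 14:V, 15:T, 16:T, 17:T, 18:T edges: (9,3,cv); (9,4,cv); (9,6,cv); (11,3,cv); (11,4,cv); (11,6,cv); (15,1,cv); (15,12,cv); (15,14,cv); (16,3,cv); (16,12,cv); (16,13,cv); (17,4,cv); (17,13,cv); (17,14,cv); (18,12,cv); (18,13,cv); (18,14,cv)
step 2: rule r1; match: 0->9, 1->3, 2->4, 3->6; deleted nodes 9; deleted edges (9,3,cv); (9,4,cv); (9,6,cv); added nodes 19, 20, 21, 22, 23, 24, 25; added edges (22,3,cv); (22,19,cv); (22,21,cv); (23,4,cv); (23,19,cv); (23,20,cv); (24,6,cv); (24,20,cv); (24,21,cv); (25,19,cv); (25,20,cv); (25,21,cv); result: nodes: 1:V, 3:V, 4:V, 6:V, 11:T, 12:V, 13:V, 14:V, 15:T, 16:T, 17:T, 18:T, 19:V, 20:V, 21:V, 22:T, 23:T, 24:T, 25:T edges: (11,3,cv); (11,4,cv); (11,6,cv); (15,1,cv); (15,12,cv); (15,14,cv); (16,3,cv); (16,12,cv); (16,13,cv); (17,4,cv); (17,13,cv); (17,14,cv); (18,12,cv); (18,13,cv); (18,14,cv); (22,3,cv); (22,19,cv); (22,21,cv); (23,4,cv); (23,19,cv); (23,20,cv); (24,6,cv); (24,20,cv); (24,21,cv); (25,19,cv); (25,20,cv); (25,21,cv)
step 3: rule r1; match: 0->11, 1->3, 2->4, 3->6; deleted nodes 11; deleted edges (11,3,cv); (11,4,cv); (11,6,cv); added nodes 26, 27, 28, 29, 30, 31, 32; added edges (29,3,cv); (29,26,cv); (29,28,cv); (30,4,cv); (30,26,cv); (30,27,cv); (31,6,cv); (31,27,cv); (31,28,cv); (32,26,cv); (32,27,cv); (32,28,cv); result: nodes: 1:V, 3:V, 4:V, 6:V, 12:V, 13:V, 14:V, 15:T, 16:T, 17:T, 18:T, 19:V, 20:V, 21:V, 22:T, 23:T, 24:T, 25:T, 26:V, 27:V, 28:V, 29:T, 30:T, 31:T, 32:T edges: (15,1,cv); (15,12,cv); (15,14,cv); (16,3,cv); (16,12,cv); (16,13,cv); (17,4,cv); (17,13,cv); (17,14,cv); (18,12,cv); (18,13,cv); (18,14,cv); (22,3,cv); (22,19,cv); (22,21,cv); (23,4,cv); (23,19,cv); (23,20,cv); (24,6,cv); (24,20,cv); (24,21,cv); (25,19,cv); (25,20,cv); (25,21,cv); (29,3,cv); (29,26,cv); (29,28,cv); (30,4,cv); (30,26,cv); (30,27,cv); (31,6,cv); (31,27,cv); (31,28,cv); (32,26,cv); (32,27,cv); (32,28,cv)
final:
nodes: 1:V, 3:V, 4:V, 6:V, 12:V, 13:V, 14:V, 15:T, 16:T, 17:T, 18:T, 19:V, 20:V, 21:V, 22:T, 23:T, 24:T, 25:T, 26:V, 27:V, 28:V, 29:T, 30:T, 31:T, 32:T
edges: (15,1,cv); (15,12,cv); (15,14,cv); (16,3,cv); (16,12,cv); (16,13,cv); (17,4,cv); (17,13,cv); (17,14,cv); (18,12,cv); (18,13,cv); (18,14,cv); (22,3,cv); (22,19,cv); (22,21,cv); (23,4,cv); (23,19,cv); (23,20,cv); (24,6,cv); (24,20,cv); (24,21,cv); (25,19,cv); (25,20,cv); (25,21,cv); (29,3,cv); (29,26,cv); (29,28,cv); (30,4,cv); (30,26,cv); (30,27,cv); (31,6,cv); (31,27,cv); (31,28,cv); (32,26,cv); (32,27,cv); (32,28,cv)


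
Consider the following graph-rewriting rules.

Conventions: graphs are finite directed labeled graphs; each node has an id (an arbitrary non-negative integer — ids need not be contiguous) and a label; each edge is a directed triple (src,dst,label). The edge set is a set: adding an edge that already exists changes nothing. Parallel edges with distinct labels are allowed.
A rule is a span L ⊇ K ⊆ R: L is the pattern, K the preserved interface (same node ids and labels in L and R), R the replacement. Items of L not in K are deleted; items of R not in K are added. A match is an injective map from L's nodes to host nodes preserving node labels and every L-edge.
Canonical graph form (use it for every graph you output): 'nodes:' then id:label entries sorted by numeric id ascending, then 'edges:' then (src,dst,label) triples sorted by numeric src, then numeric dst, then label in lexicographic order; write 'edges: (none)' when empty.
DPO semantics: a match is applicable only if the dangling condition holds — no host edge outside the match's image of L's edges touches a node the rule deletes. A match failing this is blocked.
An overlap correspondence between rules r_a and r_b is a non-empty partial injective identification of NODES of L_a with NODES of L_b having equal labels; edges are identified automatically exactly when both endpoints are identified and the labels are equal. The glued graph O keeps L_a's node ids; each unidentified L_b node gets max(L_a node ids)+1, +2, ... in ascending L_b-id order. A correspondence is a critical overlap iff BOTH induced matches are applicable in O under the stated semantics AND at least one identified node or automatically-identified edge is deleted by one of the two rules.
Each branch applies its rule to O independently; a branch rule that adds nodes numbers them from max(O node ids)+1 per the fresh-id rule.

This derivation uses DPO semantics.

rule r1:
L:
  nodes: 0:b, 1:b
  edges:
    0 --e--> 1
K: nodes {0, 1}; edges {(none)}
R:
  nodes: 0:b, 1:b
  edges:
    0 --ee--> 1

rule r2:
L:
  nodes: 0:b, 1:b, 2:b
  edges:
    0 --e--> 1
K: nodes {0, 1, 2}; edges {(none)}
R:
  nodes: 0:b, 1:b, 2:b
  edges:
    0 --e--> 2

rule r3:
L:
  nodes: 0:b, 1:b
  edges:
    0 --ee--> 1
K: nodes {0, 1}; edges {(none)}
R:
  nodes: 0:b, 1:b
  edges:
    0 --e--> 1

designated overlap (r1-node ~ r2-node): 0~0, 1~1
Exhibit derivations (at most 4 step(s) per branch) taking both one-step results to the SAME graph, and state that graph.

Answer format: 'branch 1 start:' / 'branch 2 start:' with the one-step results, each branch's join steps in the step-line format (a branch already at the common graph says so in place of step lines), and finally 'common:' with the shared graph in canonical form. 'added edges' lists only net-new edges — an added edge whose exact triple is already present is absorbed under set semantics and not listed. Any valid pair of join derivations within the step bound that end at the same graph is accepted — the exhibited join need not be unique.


branch 1 start:
nodes: 0:b, 1:b, 2:b
edges: (0,1,ee)
branch 2 start:
nodes: 0:b, 1:b, 2:b
edges: (0,2,e)
branch 1 step 1: rule r3; match: 0->0, 1->1; deleted nodes (none); deleted edges (0,1,ee); added nodes (none); added edges (0,1,e); result: nodes: 0:b, 1:b, 2:b edges: (0,1,e)
branch 2 step 1: rule r2; match: 0->0, 1->2, 2->1; deleted nodes (none); deleted edges (0,2,e); added nodes (none); added edges (0,1,e); result: nodes: 0:b, 1:b, 2:b edges: (0,1,e)
common:
nodes: 0:b, 1:b, 2:b
edges: (0,1,e)


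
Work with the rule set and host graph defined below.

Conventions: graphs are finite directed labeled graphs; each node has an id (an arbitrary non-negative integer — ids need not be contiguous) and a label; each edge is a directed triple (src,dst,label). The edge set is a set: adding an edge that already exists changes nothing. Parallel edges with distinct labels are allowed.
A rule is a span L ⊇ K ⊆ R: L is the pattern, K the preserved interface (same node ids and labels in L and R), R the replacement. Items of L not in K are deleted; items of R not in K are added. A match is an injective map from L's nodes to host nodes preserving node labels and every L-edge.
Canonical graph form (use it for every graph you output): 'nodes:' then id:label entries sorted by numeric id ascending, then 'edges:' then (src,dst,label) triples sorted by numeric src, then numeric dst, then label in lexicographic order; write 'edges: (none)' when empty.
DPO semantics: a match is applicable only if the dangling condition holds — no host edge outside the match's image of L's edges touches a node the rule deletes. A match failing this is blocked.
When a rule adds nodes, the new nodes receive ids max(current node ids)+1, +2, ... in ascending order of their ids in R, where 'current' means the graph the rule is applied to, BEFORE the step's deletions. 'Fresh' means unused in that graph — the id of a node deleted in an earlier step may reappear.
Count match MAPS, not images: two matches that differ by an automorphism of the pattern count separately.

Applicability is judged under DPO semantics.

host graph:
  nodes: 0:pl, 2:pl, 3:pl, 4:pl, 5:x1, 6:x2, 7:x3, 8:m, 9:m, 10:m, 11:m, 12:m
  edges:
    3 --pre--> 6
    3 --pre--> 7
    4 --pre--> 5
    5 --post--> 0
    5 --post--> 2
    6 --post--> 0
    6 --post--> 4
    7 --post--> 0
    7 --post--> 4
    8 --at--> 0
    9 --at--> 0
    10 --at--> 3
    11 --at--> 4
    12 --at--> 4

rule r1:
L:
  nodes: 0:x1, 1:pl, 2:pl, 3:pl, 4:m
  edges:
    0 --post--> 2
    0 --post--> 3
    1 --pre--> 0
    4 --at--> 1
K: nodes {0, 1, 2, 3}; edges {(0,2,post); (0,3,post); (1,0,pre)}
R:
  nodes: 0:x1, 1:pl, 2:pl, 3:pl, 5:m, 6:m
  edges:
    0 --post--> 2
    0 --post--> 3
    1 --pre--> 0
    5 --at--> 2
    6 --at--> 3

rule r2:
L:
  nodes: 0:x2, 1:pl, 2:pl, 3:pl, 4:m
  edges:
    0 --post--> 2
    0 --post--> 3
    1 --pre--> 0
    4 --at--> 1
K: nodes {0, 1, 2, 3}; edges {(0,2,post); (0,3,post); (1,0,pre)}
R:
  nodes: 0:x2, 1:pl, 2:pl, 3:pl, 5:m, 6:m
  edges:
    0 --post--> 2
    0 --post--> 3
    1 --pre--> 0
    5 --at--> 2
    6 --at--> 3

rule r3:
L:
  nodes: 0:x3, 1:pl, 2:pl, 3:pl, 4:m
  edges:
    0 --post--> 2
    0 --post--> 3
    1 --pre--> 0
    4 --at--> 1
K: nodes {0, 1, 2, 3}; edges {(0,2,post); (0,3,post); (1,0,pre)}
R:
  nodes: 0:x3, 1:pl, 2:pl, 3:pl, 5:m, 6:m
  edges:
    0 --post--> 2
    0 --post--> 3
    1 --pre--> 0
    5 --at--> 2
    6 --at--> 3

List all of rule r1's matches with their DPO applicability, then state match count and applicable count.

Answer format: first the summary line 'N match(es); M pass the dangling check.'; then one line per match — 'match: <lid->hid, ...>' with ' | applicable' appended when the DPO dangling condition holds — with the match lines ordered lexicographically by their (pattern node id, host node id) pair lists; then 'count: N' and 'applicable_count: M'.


4 match(es); 4 pass the dangling check.
match: 0->5, 1->4, 2->0, 3->2, 4->11 | applicable
match: 0->5, 1->4, 2->0, 3->2, 4->12 | applicable
match: 0->5, 1->4, 2->2, 3->0, 4->11 | applicable
match: 0->5, 1->4, 2->2, 3->0, 4->12 | applicable
count: 4
applicable_count: 4


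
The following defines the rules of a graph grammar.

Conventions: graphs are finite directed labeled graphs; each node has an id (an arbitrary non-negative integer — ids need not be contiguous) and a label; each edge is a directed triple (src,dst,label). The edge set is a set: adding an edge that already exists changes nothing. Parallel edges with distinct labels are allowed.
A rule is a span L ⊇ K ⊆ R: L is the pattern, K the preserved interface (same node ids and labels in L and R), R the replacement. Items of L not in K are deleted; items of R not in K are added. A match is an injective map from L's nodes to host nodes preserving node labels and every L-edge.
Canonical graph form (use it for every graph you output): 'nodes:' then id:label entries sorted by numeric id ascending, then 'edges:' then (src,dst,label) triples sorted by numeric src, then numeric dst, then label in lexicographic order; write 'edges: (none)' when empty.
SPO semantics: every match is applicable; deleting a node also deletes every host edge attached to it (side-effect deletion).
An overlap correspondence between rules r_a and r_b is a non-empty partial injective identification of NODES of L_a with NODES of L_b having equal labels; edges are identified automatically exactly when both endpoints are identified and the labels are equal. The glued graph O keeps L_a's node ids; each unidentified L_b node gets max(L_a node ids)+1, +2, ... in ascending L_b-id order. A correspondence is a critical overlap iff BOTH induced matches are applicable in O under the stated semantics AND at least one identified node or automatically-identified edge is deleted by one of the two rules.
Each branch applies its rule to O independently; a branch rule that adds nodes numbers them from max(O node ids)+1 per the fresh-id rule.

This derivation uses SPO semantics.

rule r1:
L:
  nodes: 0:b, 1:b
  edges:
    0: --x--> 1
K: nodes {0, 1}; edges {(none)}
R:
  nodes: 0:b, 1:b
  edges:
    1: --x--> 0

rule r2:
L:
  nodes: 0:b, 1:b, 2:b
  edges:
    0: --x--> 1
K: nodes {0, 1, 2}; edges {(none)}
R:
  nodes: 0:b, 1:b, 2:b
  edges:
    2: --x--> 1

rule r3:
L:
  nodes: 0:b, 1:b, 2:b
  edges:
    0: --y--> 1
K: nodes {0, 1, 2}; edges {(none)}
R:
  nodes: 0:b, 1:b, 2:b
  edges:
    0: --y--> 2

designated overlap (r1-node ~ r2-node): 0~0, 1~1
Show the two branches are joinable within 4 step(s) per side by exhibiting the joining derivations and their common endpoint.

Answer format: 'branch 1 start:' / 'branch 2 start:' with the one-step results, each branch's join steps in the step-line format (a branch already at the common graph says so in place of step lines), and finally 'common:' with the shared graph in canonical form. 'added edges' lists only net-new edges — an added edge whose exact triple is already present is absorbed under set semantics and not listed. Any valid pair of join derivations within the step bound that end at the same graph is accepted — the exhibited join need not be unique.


branch 1 start:
nodes: 0:b, 1:b, 2:b
edges: (1,0,x)
branch 2 start:
nodes: 0:b, 1:b, 2:b
edges: (2,1,x)
branch 1 step 1: rule r1; match: 0->1, 1->0; deleted nodes (none); deleted edges (1,0,x); added nodes (none); added edges (0,1,x); result: nodes: 0:b, 1:b, 2:b edges: (0,1,x)
branch 2 step 1: rule r2; match: 0->2, 1->1, 2->0; deleted nodes (none); deleted edges (2,1,x); added nodes (none); added edges (0,1,x); result: nodes: 0:b, 1:b, 2:b edges: (0,1,x)
common:
nodes: 0:b, 1:b, 2:b
edges: (0,1,x)


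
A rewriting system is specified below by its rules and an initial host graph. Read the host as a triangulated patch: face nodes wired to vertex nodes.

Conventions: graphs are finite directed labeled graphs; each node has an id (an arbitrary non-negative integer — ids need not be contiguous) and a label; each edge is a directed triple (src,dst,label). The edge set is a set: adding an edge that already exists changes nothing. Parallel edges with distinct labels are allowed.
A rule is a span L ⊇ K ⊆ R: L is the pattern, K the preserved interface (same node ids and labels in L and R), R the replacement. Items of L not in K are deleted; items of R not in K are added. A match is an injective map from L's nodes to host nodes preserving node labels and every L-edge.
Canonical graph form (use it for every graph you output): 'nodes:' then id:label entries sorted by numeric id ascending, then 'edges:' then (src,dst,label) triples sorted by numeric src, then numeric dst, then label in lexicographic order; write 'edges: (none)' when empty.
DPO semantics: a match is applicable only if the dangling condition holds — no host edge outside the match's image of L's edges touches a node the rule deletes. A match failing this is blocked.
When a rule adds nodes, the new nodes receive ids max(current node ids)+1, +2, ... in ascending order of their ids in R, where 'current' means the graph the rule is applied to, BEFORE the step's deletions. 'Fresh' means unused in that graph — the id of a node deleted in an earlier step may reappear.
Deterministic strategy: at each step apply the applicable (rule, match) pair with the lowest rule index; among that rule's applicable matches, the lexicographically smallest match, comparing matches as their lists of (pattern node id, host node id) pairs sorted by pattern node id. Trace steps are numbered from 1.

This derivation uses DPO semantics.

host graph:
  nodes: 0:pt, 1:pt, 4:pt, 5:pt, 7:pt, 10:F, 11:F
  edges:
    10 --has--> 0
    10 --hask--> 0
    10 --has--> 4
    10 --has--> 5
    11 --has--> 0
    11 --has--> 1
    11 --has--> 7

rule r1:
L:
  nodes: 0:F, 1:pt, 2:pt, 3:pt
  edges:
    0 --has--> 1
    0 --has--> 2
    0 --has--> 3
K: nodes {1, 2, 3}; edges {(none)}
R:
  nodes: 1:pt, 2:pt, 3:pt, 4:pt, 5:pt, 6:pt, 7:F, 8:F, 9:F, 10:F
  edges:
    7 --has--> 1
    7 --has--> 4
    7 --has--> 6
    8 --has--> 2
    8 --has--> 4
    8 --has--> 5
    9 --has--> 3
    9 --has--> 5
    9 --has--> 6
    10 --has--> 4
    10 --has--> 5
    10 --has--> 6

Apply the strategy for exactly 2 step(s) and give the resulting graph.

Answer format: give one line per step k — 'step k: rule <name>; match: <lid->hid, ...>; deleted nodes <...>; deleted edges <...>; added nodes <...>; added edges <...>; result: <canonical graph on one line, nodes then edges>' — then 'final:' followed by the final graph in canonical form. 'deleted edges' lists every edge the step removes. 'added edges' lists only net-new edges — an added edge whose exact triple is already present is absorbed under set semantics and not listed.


step 1: rule r1; match: 0->11, 1->0, 2->1, 3->7; deleted nodes 11; deleted edges (11,0,has); (11,1,has); (11,7,has); added nodes 12, 13, 14, 15, 16, 17, 18; added edges (15,0,has); (15,12,has); (15,14,has); (16,1,has); (16,12,has); (16,13,has); (17,7,has); (17,13,has); (17,14,has); (18,12,has); (18,13,has); (18,14,has); result: nodes: 0:pt, 1:pt, 4:pt, 5:pt, 7:pt, 10:F, 12:pt, 13:pt, 14:pt, 15:F, 16:F, 17:F, 18:F edges: (10,0,has); (10,0,hask); (10,4,has); (10,5,has); (15,0,has); (15,12,has); (15,14,has); (16,1,has); (16,12,has); (16,13,has); (17,7,has); (17,13,has); (17,14,has); (18,12,has); (18,13,has); (18,14,has)
step 2: rule r1; match: 0->15, 1->0, 2->12, 3->14; deleted nodes 15; deleted edges (15,0,has); (15,12,has); (15,14,has); added nodes 19, 20, 21, 22, 23, 24, 25; added edges (22,0,has); (22,19,has); (22,21,has); (23,12,has); (23,19,has); (23,20,has); (24,14,has); (24,20,has); (24,21,has); (25,19,has); (25,20,has); (25,21,has); result: nodes: 0:pt, 1:pt, 4:pt, 5:pt, 7:pt, 10:F, 12:pt, 13:pt, 14:pt, 16:F, 17:F, 18:F, 19:pt, 20:pt, 21:pt, 22:F, 23:F, 24:F, 25:F edges: (10,0,has); (10,0,hask); (10,4,has); (10,5,has); (16,1,has); (16,12,has); (16,13,has); (17,7,has); (17,13,has); (17,14,has); (18,12,has); (18,13,has); (18,14,has); (22,0,has); (22,19,has); (22,21,has); (23,12,has); (23,19,has); (23,20,has); (24,14,has); (24,20,has); (24,21,has); (25,19,has); (25,20,has); (25,21,has)
final:
nodes: 0:pt, 1:pt, 4:pt, 5:pt, 7:pt, 10:F, 12:pt, 13:pt, 14:pt, 16:F, 17:F, 18:F, 19:pt, 20:pt, 21:pt, 22:F, 23:F, 24:F, 25:F
edges: (10,0,has); (10,0,hask); (10,4,has); (10,5,has); (16,1,has); (16,12,has); (16,13,has); (17,7,has); (17,13,has); (17,14,has); (18,12,has); (18,13,has); (18,14,has); (22,0,has); (22,19,has); (22,21,has); (23,12,has); (23,19,has); (23,20,has); (24,14,has); (24,20,has); (24,21,has); (25,19,has); (25,20,has); (25,21,has)


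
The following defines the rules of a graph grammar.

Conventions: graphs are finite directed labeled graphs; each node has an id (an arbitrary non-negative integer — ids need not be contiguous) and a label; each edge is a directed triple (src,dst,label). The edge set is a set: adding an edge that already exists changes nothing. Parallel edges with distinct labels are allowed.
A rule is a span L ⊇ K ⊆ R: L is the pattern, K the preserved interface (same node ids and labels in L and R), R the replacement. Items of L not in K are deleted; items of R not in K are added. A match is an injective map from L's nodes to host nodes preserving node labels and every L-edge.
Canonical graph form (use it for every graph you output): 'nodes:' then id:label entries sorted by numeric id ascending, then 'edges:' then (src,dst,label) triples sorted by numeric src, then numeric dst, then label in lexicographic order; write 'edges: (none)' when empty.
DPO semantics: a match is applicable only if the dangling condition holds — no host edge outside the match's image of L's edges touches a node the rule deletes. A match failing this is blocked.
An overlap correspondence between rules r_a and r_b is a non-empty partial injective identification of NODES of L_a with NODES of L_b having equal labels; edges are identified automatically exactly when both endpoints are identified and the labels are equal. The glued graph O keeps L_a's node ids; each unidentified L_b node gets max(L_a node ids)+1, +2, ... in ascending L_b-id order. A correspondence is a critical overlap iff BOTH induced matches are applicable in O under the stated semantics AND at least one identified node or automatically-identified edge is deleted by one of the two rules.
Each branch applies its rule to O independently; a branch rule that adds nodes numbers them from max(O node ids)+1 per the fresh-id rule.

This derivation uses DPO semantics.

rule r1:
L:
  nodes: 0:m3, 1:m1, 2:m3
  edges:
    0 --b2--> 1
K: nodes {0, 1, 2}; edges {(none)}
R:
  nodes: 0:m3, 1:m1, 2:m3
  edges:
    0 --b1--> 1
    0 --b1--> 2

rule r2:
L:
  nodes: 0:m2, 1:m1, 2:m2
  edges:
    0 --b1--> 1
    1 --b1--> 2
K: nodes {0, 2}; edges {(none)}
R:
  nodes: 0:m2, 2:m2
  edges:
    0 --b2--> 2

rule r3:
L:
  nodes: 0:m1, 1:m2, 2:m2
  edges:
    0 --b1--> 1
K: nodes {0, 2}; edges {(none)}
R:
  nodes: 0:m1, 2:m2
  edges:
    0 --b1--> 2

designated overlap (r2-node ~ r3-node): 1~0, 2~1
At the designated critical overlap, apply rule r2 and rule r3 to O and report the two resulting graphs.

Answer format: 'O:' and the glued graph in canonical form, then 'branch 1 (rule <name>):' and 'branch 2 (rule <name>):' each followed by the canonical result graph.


O:
nodes: 0:m2, 1:m1, 2:m2, 3:m2
edges: (0,1,b1); (1,2,b1)
branch 1 (rule r2):
nodes: 0:m2, 2:m2, 3:m2
edges: (0,2,b2)
branch 2 (rule r3):
nodes: 0:m2, 1:m1, 3:m2
edges: (0,1,b1); (1,3,b1)


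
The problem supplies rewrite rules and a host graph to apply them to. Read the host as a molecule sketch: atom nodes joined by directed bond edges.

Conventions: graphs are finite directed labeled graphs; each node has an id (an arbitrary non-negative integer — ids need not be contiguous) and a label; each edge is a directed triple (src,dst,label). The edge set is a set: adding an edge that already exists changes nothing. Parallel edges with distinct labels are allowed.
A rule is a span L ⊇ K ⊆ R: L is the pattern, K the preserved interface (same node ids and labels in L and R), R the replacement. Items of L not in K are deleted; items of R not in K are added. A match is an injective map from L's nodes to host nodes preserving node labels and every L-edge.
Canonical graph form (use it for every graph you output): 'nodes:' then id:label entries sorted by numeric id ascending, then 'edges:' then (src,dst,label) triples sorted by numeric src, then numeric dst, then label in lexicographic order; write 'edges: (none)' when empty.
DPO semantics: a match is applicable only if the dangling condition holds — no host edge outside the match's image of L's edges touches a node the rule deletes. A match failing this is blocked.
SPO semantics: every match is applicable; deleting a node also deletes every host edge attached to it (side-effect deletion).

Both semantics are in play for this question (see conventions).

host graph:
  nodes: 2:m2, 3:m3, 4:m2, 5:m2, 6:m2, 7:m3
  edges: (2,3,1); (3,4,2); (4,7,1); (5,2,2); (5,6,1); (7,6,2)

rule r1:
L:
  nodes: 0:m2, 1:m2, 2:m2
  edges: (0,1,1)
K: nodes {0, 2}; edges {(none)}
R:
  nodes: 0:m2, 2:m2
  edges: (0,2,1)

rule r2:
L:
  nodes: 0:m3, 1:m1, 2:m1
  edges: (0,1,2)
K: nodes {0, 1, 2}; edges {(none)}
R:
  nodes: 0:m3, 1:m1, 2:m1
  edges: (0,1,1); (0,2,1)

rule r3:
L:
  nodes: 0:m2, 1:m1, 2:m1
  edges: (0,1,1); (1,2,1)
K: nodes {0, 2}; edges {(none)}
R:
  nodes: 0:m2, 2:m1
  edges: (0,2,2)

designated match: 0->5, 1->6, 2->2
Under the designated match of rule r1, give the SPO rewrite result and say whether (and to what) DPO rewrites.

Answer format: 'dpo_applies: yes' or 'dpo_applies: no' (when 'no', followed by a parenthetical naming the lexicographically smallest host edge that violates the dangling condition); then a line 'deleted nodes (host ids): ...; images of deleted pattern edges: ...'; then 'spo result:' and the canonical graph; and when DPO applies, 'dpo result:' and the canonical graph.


dpo_applies: no
(the rule deletes node 6, which keeps host edge (7,6,2) outside the match image — the dangling condition fails, DPO blocks; SPO proceeds and side-deletes such edges)
deleted nodes (host ids): 6; images of deleted pattern edges: (5,6,1)
spo result:
nodes: 2:m2, 3:m3, 4:m2, 5:m2, 7:m3
edges: (2,3,1); (3,4,2); (4,7,1); (5,2,1); (5,2,2)


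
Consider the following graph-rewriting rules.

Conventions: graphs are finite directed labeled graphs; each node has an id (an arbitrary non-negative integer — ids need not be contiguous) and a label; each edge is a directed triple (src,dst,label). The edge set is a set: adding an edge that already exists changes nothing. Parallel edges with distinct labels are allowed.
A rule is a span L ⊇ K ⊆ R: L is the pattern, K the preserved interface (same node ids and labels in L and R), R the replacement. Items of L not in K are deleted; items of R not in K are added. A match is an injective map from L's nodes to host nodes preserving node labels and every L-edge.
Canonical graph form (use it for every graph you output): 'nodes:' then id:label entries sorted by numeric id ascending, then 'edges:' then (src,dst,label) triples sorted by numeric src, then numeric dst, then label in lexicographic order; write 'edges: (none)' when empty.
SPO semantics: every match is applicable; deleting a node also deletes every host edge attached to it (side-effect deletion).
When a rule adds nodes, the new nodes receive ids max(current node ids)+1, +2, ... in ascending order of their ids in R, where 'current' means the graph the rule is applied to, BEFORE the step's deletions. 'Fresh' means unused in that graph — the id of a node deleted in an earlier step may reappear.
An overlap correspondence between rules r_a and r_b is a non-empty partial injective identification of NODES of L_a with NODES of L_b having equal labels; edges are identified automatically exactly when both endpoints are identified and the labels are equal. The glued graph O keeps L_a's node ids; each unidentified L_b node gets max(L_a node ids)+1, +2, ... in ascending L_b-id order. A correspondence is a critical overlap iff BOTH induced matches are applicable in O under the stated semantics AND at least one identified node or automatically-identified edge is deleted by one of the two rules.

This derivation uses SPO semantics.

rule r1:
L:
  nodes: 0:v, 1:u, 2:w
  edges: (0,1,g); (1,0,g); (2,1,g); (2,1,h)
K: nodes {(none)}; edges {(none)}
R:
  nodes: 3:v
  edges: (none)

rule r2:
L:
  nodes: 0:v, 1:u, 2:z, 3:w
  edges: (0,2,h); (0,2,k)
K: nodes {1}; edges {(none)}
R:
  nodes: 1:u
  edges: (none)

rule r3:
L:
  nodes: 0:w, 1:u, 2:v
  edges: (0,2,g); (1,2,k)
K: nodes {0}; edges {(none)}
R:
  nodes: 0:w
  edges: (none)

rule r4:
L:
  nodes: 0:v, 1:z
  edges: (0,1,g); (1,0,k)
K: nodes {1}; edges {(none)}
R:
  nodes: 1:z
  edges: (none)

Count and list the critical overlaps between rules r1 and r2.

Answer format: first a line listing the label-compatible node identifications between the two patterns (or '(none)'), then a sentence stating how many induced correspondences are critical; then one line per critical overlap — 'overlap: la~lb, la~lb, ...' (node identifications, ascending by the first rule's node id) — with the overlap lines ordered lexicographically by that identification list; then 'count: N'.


label-compatible node identifications between L(r1) and L(r2): 0~0, 1~1, 2~3
7 of the induced correspondences are critical overlaps of r1 and r2.
overlap: 0~0
overlap: 0~0, 1~1
overlap: 0~0, 1~1, 2~3
overlap: 0~0, 2~3
overlap: 1~1
overlap: 1~1, 2~3
overlap: 2~3
count: 7


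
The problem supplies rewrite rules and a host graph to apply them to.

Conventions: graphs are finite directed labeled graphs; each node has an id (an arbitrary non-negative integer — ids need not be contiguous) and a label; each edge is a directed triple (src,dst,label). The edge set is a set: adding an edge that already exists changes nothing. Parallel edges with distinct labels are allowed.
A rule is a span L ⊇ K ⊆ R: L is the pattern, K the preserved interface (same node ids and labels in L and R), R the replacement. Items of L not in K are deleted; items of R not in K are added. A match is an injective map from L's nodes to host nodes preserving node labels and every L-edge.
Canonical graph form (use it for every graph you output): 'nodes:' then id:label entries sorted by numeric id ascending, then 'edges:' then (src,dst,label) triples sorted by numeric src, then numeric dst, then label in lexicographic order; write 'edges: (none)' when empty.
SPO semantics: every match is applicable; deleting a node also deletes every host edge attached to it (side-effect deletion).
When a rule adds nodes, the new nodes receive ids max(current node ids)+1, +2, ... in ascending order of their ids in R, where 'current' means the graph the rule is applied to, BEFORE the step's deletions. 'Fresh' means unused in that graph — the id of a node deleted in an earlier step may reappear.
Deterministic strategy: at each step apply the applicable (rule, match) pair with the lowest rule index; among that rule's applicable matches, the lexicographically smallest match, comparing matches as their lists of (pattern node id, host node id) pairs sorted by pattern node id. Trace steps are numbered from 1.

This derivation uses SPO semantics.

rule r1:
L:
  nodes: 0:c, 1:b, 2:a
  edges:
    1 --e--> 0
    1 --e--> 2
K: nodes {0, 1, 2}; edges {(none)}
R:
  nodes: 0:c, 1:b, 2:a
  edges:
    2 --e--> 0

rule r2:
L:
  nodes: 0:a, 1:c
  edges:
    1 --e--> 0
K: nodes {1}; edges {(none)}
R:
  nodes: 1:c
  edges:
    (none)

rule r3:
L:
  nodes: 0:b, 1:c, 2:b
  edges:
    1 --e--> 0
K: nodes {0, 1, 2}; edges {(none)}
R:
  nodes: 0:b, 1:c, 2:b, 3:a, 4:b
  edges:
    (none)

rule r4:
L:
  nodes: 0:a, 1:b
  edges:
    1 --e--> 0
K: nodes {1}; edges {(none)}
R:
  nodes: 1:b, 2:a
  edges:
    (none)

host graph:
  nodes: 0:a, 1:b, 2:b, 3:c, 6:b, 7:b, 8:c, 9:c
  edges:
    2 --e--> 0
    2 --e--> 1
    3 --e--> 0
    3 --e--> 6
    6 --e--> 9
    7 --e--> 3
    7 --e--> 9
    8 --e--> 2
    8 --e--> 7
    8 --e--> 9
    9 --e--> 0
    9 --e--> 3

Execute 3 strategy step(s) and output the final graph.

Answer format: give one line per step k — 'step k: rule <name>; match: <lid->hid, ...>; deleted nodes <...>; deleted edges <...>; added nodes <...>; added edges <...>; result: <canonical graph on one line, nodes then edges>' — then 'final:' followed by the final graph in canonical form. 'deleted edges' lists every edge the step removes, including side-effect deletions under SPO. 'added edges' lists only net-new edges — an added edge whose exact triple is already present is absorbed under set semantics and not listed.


step 1: rule r2; match: 0->0, 1->3; deleted nodes 0; deleted edges (2,0,e); (3,0,e); (9,0,e); added nodes (none); added edges (none); result: nodes: 1:b, 2:b, 3:c, 6:b, 7:b, 8:c, 9:c edges: (2,1,e); (3,6,e); (6,9,e); (7,3,e); (7,9,e); (8,2,e); (8,7,e); (8,9,e); (9,3,e)
step 2: rule r3; match: 0->2, 1->8, 2->1; deleted nodes (none); deleted edges (8,2,e); added nodes 10, 11; added edges (none); result: nodes: 1:b, 2:b, 3:c, 6:b, 7:b, 8:c, 9:c, 10:a, 11:b edges: (2,1,e); (3,6,e); (6,9,e); (7,3,e); (7,9,e); (8,7,e); (8,9,e); (9,3,e)
step 3: rule r3; match: 0->6, 1->3, 2->1; deleted nodes (none); deleted edges (3,6,e); added nodes 12, 13; added edges (none); result: nodes: 1:b, 2:b, 3:c, 6:b, 7:b, 8:c, 9:c, 10:a, 11:b, 12:a, 13:b edges: (2,1,e); (6,9,e); (7,3,e); (7,9,e); (8,7,e); (8,9,e); (9,3,e)
final:
nodes: 1:b, 2:b, 3:c, 6:b, 7:b, 8:c, 9:c, 10:a, 11:b, 12:a, 13:b
edges: (2,1,e); (6,9,e); (7,3,e); (7,9,e); (8,7,e); (8,9,e); (9,3,e)


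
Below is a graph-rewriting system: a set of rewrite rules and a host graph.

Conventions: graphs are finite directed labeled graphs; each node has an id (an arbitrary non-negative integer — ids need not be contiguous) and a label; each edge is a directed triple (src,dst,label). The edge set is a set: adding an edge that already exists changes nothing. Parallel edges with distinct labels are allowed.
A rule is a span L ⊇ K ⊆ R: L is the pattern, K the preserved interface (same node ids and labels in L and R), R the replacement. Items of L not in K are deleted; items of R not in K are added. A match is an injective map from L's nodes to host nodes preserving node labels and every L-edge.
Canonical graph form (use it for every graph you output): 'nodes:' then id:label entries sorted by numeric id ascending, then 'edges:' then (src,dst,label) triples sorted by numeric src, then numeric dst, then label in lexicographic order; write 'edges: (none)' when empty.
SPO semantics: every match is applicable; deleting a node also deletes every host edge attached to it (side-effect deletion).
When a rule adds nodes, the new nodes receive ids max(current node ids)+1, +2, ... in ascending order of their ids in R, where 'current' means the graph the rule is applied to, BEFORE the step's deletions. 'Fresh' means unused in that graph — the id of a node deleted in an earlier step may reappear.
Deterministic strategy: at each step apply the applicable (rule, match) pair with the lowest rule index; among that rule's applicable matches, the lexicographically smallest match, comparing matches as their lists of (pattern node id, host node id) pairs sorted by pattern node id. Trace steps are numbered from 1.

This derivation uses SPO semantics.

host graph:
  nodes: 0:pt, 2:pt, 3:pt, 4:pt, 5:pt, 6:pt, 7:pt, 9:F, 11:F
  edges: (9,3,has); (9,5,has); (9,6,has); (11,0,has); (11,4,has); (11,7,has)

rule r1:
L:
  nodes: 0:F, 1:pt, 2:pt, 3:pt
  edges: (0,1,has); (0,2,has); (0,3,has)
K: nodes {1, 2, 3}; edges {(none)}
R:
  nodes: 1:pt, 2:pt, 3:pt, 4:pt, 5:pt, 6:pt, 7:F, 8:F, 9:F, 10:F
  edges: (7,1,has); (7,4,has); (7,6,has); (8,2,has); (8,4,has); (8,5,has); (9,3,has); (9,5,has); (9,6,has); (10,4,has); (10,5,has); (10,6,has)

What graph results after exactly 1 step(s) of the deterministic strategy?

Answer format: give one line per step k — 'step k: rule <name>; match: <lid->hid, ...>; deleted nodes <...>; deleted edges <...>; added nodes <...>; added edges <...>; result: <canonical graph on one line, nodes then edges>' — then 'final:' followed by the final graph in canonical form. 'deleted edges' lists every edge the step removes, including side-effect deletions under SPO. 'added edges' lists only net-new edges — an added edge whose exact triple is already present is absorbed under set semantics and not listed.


step 1: rule r1; match: 0->9, 1->3, 2->5, 3->6; deleted nodes 9; deleted edges (9,3,has); (9,5,has); (9,6,has); added nodes 12, 13, 14, 15, 16, 17, 18; added edges (15,3,has); (15,12,has); (15,14,has); (16,5,has); (16,12,has); (16,13,has); (17,6,has); (17,13,has); (17,14,has); (18,12,has); (18,13,has); (18,14,has); result: nodes: 0:pt, 2:pt, 3:pt, 4:pt, 5:pt, 6:pt, 7:pt, 11:F, 12:pt, 13:pt, 14:pt, 15:F, 16:F, 17:F, 18:F edges: (11,0,has); (11,4,has); (11,7,has); (15,3,has); (15,12,has); (15,14,has); (16,5,has); (16,12,has); (16,13,has); (17,6,has); (17,13,has); (17,14,has); (18,12,has); (18,13,has); (18,14,has)
final:
nodes: 0:pt, 2:pt, 3:pt, 4:pt, 5:pt, 6:pt, 7:pt, 11:F, 12:pt, 13:pt, 14:pt, 15:F, 16:F, 17:F, 18:F
edges: (11,0,has); (11,4,has); (11,7,has); (15,3,has); (15,12,has); (15,14,has); (16,5,has); (16,12,has); (16,13,has); (17,6,has); (17,13,has); (17,14,has); (18,12,has); (18,13,has); (18,14,has)


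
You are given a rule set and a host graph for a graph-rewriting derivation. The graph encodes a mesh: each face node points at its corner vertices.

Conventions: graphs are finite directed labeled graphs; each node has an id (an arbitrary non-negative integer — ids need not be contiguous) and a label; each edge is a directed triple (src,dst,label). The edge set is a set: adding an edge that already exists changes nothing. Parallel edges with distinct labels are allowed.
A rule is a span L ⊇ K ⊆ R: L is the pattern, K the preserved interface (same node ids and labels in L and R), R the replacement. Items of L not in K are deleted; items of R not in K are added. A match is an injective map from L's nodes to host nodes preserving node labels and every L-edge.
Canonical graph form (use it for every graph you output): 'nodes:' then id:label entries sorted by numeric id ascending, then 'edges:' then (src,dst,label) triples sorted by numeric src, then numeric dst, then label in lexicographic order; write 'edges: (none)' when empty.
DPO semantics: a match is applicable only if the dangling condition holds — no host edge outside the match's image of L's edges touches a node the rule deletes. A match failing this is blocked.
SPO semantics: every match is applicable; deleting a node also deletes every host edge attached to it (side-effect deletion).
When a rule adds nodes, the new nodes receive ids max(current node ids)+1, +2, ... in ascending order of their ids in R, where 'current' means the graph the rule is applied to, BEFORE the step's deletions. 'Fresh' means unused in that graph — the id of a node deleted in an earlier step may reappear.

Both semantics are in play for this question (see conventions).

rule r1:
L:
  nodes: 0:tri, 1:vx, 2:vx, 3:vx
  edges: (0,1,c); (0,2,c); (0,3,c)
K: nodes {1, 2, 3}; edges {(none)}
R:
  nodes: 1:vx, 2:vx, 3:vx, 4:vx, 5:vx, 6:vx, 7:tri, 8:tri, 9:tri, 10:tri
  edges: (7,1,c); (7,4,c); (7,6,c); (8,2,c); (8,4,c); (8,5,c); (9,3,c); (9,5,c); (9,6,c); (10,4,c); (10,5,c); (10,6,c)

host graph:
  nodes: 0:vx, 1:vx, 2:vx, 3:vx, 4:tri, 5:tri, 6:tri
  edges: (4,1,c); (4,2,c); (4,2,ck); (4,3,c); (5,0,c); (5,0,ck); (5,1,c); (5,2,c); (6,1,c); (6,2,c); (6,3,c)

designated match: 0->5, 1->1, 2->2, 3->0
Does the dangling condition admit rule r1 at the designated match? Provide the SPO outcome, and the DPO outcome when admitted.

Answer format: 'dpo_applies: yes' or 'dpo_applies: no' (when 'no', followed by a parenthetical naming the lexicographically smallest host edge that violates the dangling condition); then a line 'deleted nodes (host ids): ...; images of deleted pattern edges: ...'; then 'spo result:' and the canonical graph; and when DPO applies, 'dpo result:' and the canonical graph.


dpo_applies: no
(the rule deletes node 5, which keeps host edge (5,0,ck) outside the match image — the dangling condition fails, DPO blocks; SPO proceeds and side-deletes such edges)
deleted nodes (host ids): 5; images of deleted pattern edges: (5,0,c); (5,1,c); (5,2,c)
spo result:
nodes: 0:vx, 1:vx, 2:vx, 3:vx, 4:tri, 6:tri, 7:vx, 8:vx, 9:vx, 10:tri, 11:tri, 12:tri, 13:tri
edges: (4,1,c); (4,2,c); (4,2,ck); (4,3,c); (6,1,c); (6,2,c); (6,3,c); (10,1,c); (10,7,c); (10,9,c); (11,2,c); (11,7,c); (11,8,c); (12,0,c); (12,8,c); (12,9,c); (13,7,c); (13,8,c); (13,9,c)
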